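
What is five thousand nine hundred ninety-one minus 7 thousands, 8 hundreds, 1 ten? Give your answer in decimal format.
Convert five thousand nine hundred ninety-one (English words) → 5×1000 + 9×100 + 91 = 5991 (decimal)
Convert 7 thousands, 8 hundreds, 1 ten (place-value notation) → 7×1000 + 8×100 + 1×10 = 7810 (decimal)
Compute 5991 - 7810 = -1819
-1819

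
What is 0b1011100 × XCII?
Convert 0b1011100 (binary) → 64 + 16 + 8 + 4 = 92 (decimal)
Convert XCII (Roman numeral) → 90 + 1 + 1 = 92 (decimal)
Compute 92 × 92 = 8464
8464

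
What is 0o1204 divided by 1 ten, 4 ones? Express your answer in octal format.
Convert 0o1204 (octal) → 1×512 + 2×64 + 4 = 644 (decimal)
Convert 1 ten, 4 ones (place-value notation) → 1×10 + 4 = 14 (decimal)
Compute 644 ÷ 14 = 46
Convert 46 (decimal) → 46 = 5×8 + 6 → 0o56 (octal)
0o56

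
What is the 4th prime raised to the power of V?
Convert the 4th prime (prime index) → 7 (decimal)
Convert V (Roman numeral) → 5 (decimal)
Compute 7 ^ 5 = 16807
16807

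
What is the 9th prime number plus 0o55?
The 9th prime number = 23
Convert 0o55 (octal) → 5×8 + 5 = 45 (decimal)
Compute 23 + 45 = 68
68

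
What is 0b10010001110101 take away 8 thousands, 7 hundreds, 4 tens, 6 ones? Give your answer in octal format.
Convert 0b10010001110101 (binary) → 8192 + 1024 + 64 + 32 + 16 + 4 + 1 = 9333 (decimal)
Convert 8 thousands, 7 hundreds, 4 tens, 6 ones (place-value notation) → 8×1000 + 7×100 + 4×10 + 6 = 8746 (decimal)
Compute 9333 - 8746 = 587
Convert 587 (decimal) → 587 = 1×512 + 1×64 + 1×8 + 3 → 0o1113 (octal)
0o1113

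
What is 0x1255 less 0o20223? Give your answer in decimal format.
Convert 0x1255 (hexadecimal) → 1×4096 + 2×256 + 5×16 + 5 = 4693 (decimal)
Convert 0o20223 (octal) → 2×4096 + 2×64 + 2×8 + 3 = 8339 (decimal)
Compute 4693 - 8339 = -3646
-3646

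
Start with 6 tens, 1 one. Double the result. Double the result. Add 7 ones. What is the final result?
Convert 6 tens, 1 one (place-value notation) → 6×10 + 1 = 61 (decimal)
Start: 61
61 × 2 = 122
122 × 2 = 244
Convert 7 ones (place-value notation) → 7 (decimal)
244 + 7 = 251
251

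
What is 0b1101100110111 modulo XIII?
Convert 0b1101100110111 (binary) → 4096 + 2048 + 512 + 256 + 32 + 16 + 4 + 2 + 1 = 6967 (decimal)
Convert XIII (Roman numeral) → 10 + 1 + 1 + 1 = 13 (decimal)
Compute 6967 mod 13 = 12
12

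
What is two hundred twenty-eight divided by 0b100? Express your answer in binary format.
Convert two hundred twenty-eight (English words) → 2×100 + 28 = 228 (decimal)
Convert 0b100 (binary) → 4 (decimal)
Compute 228 ÷ 4 = 57
Convert 57 (decimal) → 57 = 32 + 16 + 8 + 1 → 0b111001 (binary)
0b111001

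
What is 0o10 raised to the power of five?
Convert 0o10 (octal) → 1×8 = 8 (decimal)
Convert five (English words) → 5 (decimal)
Compute 8 ^ 5 = 32768
32768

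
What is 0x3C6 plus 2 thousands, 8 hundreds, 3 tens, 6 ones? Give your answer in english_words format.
Convert 0x3C6 (hexadecimal) → 3×256 + 12×16 + 6 = 966 (decimal)
Convert 2 thousands, 8 hundreds, 3 tens, 6 ones (place-value notation) → 2×1000 + 8×100 + 3×10 + 6 = 2836 (decimal)
Compute 966 + 2836 = 3802
Convert 3802 (decimal) → 3802 = 3×1000 + 8×100 + 2 → three thousand eight hundred two (English words)
three thousand eight hundred two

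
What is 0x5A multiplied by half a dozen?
Convert 0x5A (hexadecimal) → 5×16 + 10 = 90 (decimal)
Convert half a dozen (colloquial) → 6 (decimal)
Compute 90 × 6 = 540
540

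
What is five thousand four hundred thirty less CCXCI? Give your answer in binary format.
Convert five thousand four hundred thirty (English words) → 5×1000 + 4×100 + 30 = 5430 (decimal)
Convert CCXCI (Roman numeral) → 100 + 100 + 90 + 1 = 291 (decimal)
Compute 5430 - 291 = 5139
Convert 5139 (decimal) → 5139 = 4096 + 1024 + 16 + 2 + 1 → 0b1010000010011 (binary)
0b1010000010011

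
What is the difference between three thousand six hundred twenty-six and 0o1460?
Convert three thousand six hundred twenty-six (English words) → 3×1000 + 6×100 + 26 = 3626 (decimal)
Convert 0o1460 (octal) → 1×512 + 4×64 + 6×8 = 816 (decimal)
Difference: |3626 - 816| = 2810
2810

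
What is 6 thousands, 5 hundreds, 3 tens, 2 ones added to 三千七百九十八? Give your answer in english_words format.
Convert 6 thousands, 5 hundreds, 3 tens, 2 ones (place-value notation) → 6×1000 + 5×100 + 3×10 + 2 = 6532 (decimal)
Convert 三千七百九十八 (Chinese numeral) → 3×1000 + 7×100 + 9×10 + 8 = 3798 (decimal)
Compute 6532 + 3798 = 10330
Convert 10330 (decimal) → 10330 = 10×1000 + 3×100 + 30 → ten thousand three hundred thirty (English words)
ten thousand three hundred thirty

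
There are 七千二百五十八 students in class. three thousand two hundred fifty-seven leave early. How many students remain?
Convert 七千二百五十八 (Chinese numeral) → 7×1000 + 2×100 + 5×10 + 8 = 7258 (decimal)
Convert three thousand two hundred fifty-seven (English words) → 3×1000 + 2×100 + 57 = 3257 (decimal)
Compute 7258 - 3257 = 4001
4001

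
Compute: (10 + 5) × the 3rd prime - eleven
Convert the 3rd prime (prime index) → 5 (decimal)
Convert eleven (English words) → 11 (decimal)
Expression in decimal: (10 + 5) × 5 - 11
Parentheses first: 10 + 5 = 15
Multiply: 15 × 5 = 75
Subtract: 75 - 11 = 64
64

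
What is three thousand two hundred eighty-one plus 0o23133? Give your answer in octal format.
Convert three thousand two hundred eighty-one (English words) → 3×1000 + 2×100 + 81 = 3281 (decimal)
Convert 0o23133 (octal) → 2×4096 + 3×512 + 1×64 + 3×8 + 3 = 9819 (decimal)
Compute 3281 + 9819 = 13100
Convert 13100 (decimal) → 13100 = 3×4096 + 1×512 + 4×64 + 5×8 + 4 → 0o31454 (octal)
0o31454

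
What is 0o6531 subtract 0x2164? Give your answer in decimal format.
Convert 0o6531 (octal) → 6×512 + 5×64 + 3×8 + 1 = 3417 (decimal)
Convert 0x2164 (hexadecimal) → 2×4096 + 1×256 + 6×16 + 4 = 8548 (decimal)
Compute 3417 - 8548 = -5131
-5131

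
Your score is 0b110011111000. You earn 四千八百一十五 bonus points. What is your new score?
Convert 0b110011111000 (binary) → 2048 + 1024 + 128 + 64 + 32 + 16 + 8 = 3320 (decimal)
Convert 四千八百一十五 (Chinese numeral) → 4×1000 + 8×100 + 1×10 + 5 = 4815 (decimal)
Compute 3320 + 4815 = 8135
8135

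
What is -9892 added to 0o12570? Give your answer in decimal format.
Convert 0o12570 (octal) → 1×4096 + 2×512 + 5×64 + 7×8 = 5496 (decimal)
Compute -9892 + 5496 = -4396
-4396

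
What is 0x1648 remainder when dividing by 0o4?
Convert 0x1648 (hexadecimal) → 1×4096 + 6×256 + 4×16 + 8 = 5704 (decimal)
Convert 0o4 (octal) → 4 (decimal)
Compute 5704 mod 4 = 0
0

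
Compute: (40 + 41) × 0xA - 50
Convert 0xA (hexadecimal) → 10 (decimal)
Expression in decimal: (40 + 41) × 10 - 50
Parentheses first: 40 + 41 = 81
Multiply: 81 × 10 = 810
Subtract: 810 - 50 = 760
760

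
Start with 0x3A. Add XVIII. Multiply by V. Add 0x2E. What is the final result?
Convert 0x3A (hexadecimal) → 3×16 + 10 = 58 (decimal)
Start: 58
Convert XVIII (Roman numeral) → 10 + 5 + 1 + 1 + 1 = 18 (decimal)
58 + 18 = 76
Convert V (Roman numeral) → 5 (decimal)
76 × 5 = 380
Convert 0x2E (hexadecimal) → 2×16 + 14 = 46 (decimal)
380 + 46 = 426
426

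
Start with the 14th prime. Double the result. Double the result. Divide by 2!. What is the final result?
Convert the 14th prime (prime index) → 43 (decimal)
Start: 43
43 × 2 = 86
86 × 2 = 172
Convert 2! (factorial) → 2 (decimal)
172 ÷ 2 = 86
86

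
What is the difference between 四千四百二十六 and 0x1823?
Convert 四千四百二十六 (Chinese numeral) → 4×1000 + 4×100 + 2×10 + 6 = 4426 (decimal)
Convert 0x1823 (hexadecimal) → 1×4096 + 8×256 + 2×16 + 3 = 6179 (decimal)
Difference: |4426 - 6179| = 1753
1753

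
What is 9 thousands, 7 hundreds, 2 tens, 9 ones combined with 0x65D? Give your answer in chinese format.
Convert 9 thousands, 7 hundreds, 2 tens, 9 ones (place-value notation) → 9×1000 + 7×100 + 2×10 + 9 = 9729 (decimal)
Convert 0x65D (hexadecimal) → 6×256 + 5×16 + 13 = 1629 (decimal)
Compute 9729 + 1629 = 11358
Convert 11358 (decimal) → 11358 = 1×10000 + 1×1000 + 3×100 + 5×10 + 8 → 一万一千三百五十八 (Chinese numeral)
一万一千三百五十八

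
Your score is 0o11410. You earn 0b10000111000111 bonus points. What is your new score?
Convert 0o11410 (octal) → 1×4096 + 1×512 + 4×64 + 1×8 = 4872 (decimal)
Convert 0b10000111000111 (binary) → 8192 + 256 + 128 + 64 + 4 + 2 + 1 = 8647 (decimal)
Compute 4872 + 8647 = 13519
13519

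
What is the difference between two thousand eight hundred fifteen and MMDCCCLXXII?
Convert two thousand eight hundred fifteen (English words) → 2×1000 + 8×100 + 15 = 2815 (decimal)
Convert MMDCCCLXXII (Roman numeral) → 1000 + 1000 + 500 + 100 + 100 + 100 + 50 + 10 + 10 + 1 + 1 = 2872 (decimal)
Difference: |2815 - 2872| = 57
57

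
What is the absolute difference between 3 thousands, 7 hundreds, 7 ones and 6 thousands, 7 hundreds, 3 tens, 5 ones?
Convert 3 thousands, 7 hundreds, 7 ones (place-value notation) → 3×1000 + 7×100 + 7 = 3707 (decimal)
Convert 6 thousands, 7 hundreds, 3 tens, 5 ones (place-value notation) → 6×1000 + 7×100 + 3×10 + 5 = 6735 (decimal)
Compute |3707 - 6735| = 3028
3028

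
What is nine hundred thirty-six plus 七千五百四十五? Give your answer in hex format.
Convert nine hundred thirty-six (English words) → 9×100 + 36 = 936 (decimal)
Convert 七千五百四十五 (Chinese numeral) → 7×1000 + 5×100 + 4×10 + 5 = 7545 (decimal)
Compute 936 + 7545 = 8481
Convert 8481 (decimal) → 8481 = 2×4096 + 1×256 + 2×16 + 1 → 0x2121 (hexadecimal)
0x2121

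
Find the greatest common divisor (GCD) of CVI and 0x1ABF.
Convert CVI (Roman numeral) → 100 + 5 + 1 = 106 (decimal)
Convert 0x1ABF (hexadecimal) → 1×4096 + 10×256 + 11×16 + 15 = 6847 (decimal)
Compute gcd(106, 6847) = 1
1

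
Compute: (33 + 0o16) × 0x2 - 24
Convert 0o16 (octal) → 1×8 + 6 = 14 (decimal)
Convert 0x2 (hexadecimal) → 2 (decimal)
Expression in decimal: (33 + 14) × 2 - 24
Parentheses first: 33 + 14 = 47
Multiply: 47 × 2 = 94
Subtract: 94 - 24 = 70
70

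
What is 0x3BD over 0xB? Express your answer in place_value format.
Convert 0x3BD (hexadecimal) → 3×256 + 11×16 + 13 = 957 (decimal)
Convert 0xB (hexadecimal) → 11 (decimal)
Compute 957 ÷ 11 = 87
Convert 87 (decimal) → 87 = 8×10 + 7 → 8 tens, 7 ones (place-value notation)
8 tens, 7 ones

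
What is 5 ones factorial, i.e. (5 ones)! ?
Convert 5 ones (place-value notation) → 5 (decimal)
Compute 5! = 120
120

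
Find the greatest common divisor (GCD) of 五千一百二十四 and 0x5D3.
Convert 五千一百二十四 (Chinese numeral) → 5×1000 + 1×100 + 2×10 + 4 = 5124 (decimal)
Convert 0x5D3 (hexadecimal) → 5×256 + 13×16 + 3 = 1491 (decimal)
Compute gcd(5124, 1491) = 21
21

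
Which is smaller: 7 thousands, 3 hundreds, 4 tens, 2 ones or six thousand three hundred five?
Convert 7 thousands, 3 hundreds, 4 tens, 2 ones (place-value notation) → 7×1000 + 3×100 + 4×10 + 2 = 7342 (decimal)
Convert six thousand three hundred five (English words) → 6×1000 + 3×100 + 5 = 6305 (decimal)
Compare 7342 vs 6305: smaller = 6305
6305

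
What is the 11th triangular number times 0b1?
Convert the 11th triangular number (triangular index) → 11×12/2 = 66 (decimal)
Convert 0b1 (binary) → 1 (decimal)
Compute 66 × 1 = 66
66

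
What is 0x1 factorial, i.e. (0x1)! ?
Convert 0x1 (hexadecimal) → 1 (decimal)
Compute 1! = 1
1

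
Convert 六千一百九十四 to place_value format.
Convert 六千一百九十四 (Chinese numeral) → 6×1000 + 1×100 + 9×10 + 4 = 6194 (decimal)
Convert 6194 (decimal) → 6194 = 6×1000 + 1×100 + 9×10 + 4 → 6 thousands, 1 hundred, 9 tens, 4 ones (place-value notation)
6 thousands, 1 hundred, 9 tens, 4 ones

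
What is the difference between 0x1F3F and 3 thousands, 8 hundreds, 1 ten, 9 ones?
Convert 0x1F3F (hexadecimal) → 1×4096 + 15×256 + 3×16 + 15 = 7999 (decimal)
Convert 3 thousands, 8 hundreds, 1 ten, 9 ones (place-value notation) → 3×1000 + 8×100 + 1×10 + 9 = 3819 (decimal)
Difference: |7999 - 3819| = 4180
4180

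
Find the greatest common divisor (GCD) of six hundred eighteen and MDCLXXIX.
Convert six hundred eighteen (English words) → 6×100 + 18 = 618 (decimal)
Convert MDCLXXIX (Roman numeral) → 1000 + 500 + 100 + 50 + 10 + 10 + 9 = 1679 (decimal)
Compute gcd(618, 1679) = 1
1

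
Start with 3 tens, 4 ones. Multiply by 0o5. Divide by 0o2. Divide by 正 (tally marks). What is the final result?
Convert 3 tens, 4 ones (place-value notation) → 3×10 + 4 = 34 (decimal)
Start: 34
Convert 0o5 (octal) → 5 (decimal)
34 × 5 = 170
Convert 0o2 (octal) → 2 (decimal)
170 ÷ 2 = 85
Convert 正 (tally marks) → 5 (decimal)
85 ÷ 5 = 17
17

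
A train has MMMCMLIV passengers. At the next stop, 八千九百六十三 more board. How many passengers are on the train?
Convert MMMCMLIV (Roman numeral) → 1000 + 1000 + 1000 + 900 + 50 + 4 = 3954 (decimal)
Convert 八千九百六十三 (Chinese numeral) → 8×1000 + 9×100 + 6×10 + 3 = 8963 (decimal)
Compute 3954 + 8963 = 12917
12917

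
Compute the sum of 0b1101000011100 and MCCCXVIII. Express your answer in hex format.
Convert 0b1101000011100 (binary) → 4096 + 2048 + 512 + 16 + 8 + 4 = 6684 (decimal)
Convert MCCCXVIII (Roman numeral) → 1000 + 100 + 100 + 100 + 10 + 5 + 1 + 1 + 1 = 1318 (decimal)
Compute 6684 + 1318 = 8002
Convert 8002 (decimal) → 8002 = 1×4096 + 15×256 + 4×16 + 2 → 0x1F42 (hexadecimal)
0x1F42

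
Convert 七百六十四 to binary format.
Convert 七百六十四 (Chinese numeral) → 7×100 + 6×10 + 4 = 764 (decimal)
Convert 764 (decimal) → 764 = 512 + 128 + 64 + 32 + 16 + 8 + 4 → 0b1011111100 (binary)
0b1011111100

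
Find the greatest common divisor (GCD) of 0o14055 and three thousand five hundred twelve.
Convert 0o14055 (octal) → 1×4096 + 4×512 + 5×8 + 5 = 6189 (decimal)
Convert three thousand five hundred twelve (English words) → 3×1000 + 5×100 + 12 = 3512 (decimal)
Compute gcd(6189, 3512) = 1
1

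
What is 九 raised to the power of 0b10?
Convert 九 (Chinese numeral) → 9 (decimal)
Convert 0b10 (binary) → 2 (decimal)
Compute 9 ^ 2 = 81
81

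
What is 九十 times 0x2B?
Convert 九十 (Chinese numeral) → 9×10 = 90 (decimal)
Convert 0x2B (hexadecimal) → 2×16 + 11 = 43 (decimal)
Compute 90 × 43 = 3870
3870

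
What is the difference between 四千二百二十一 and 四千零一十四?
Convert 四千二百二十一 (Chinese numeral) → 4×1000 + 2×100 + 2×10 + 1 = 4221 (decimal)
Convert 四千零一十四 (Chinese numeral) → 4×1000 + 1×10 + 4 = 4014 (decimal)
Difference: |4221 - 4014| = 207
207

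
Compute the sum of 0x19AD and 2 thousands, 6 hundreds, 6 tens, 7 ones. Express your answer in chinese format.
Convert 0x19AD (hexadecimal) → 1×4096 + 9×256 + 10×16 + 13 = 6573 (decimal)
Convert 2 thousands, 6 hundreds, 6 tens, 7 ones (place-value notation) → 2×1000 + 6×100 + 6×10 + 7 = 2667 (decimal)
Compute 6573 + 2667 = 9240
Convert 9240 (decimal) → 9240 = 9×1000 + 2×100 + 4×10 → 九千二百四十 (Chinese numeral)
九千二百四十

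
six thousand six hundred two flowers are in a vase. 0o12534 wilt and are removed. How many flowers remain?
Convert six thousand six hundred two (English words) → 6×1000 + 6×100 + 2 = 6602 (decimal)
Convert 0o12534 (octal) → 1×4096 + 2×512 + 5×64 + 3×8 + 4 = 5468 (decimal)
Compute 6602 - 5468 = 1134
1134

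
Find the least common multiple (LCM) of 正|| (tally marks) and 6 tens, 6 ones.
Convert 正|| (tally marks) → 5 + 2 = 7 (decimal)
Convert 6 tens, 6 ones (place-value notation) → 6×10 + 6 = 66 (decimal)
Compute lcm(7, 66) = 462
462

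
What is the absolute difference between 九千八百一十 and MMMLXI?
Convert 九千八百一十 (Chinese numeral) → 9×1000 + 8×100 + 1×10 = 9810 (decimal)
Convert MMMLXI (Roman numeral) → 1000 + 1000 + 1000 + 50 + 10 + 1 = 3061 (decimal)
Compute |9810 - 3061| = 6749
6749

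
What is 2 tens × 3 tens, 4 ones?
Convert 2 tens (place-value notation) → 2×10 = 20 (decimal)
Convert 3 tens, 4 ones (place-value notation) → 3×10 + 4 = 34 (decimal)
Compute 20 × 34 = 680
680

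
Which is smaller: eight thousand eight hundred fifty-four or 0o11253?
Convert eight thousand eight hundred fifty-four (English words) → 8×1000 + 8×100 + 54 = 8854 (decimal)
Convert 0o11253 (octal) → 1×4096 + 1×512 + 2×64 + 5×8 + 3 = 4779 (decimal)
Compare 8854 vs 4779: smaller = 4779
4779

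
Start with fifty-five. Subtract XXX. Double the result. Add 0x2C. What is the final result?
Convert fifty-five (English words) → 55 (decimal)
Start: 55
Convert XXX (Roman numeral) → 10 + 10 + 10 = 30 (decimal)
55 - 30 = 25
25 × 2 = 50
Convert 0x2C (hexadecimal) → 2×16 + 12 = 44 (decimal)
50 + 44 = 94
94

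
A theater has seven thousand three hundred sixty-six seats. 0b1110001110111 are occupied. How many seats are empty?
Convert seven thousand three hundred sixty-six (English words) → 7×1000 + 3×100 + 66 = 7366 (decimal)
Convert 0b1110001110111 (binary) → 4096 + 2048 + 1024 + 64 + 32 + 16 + 4 + 2 + 1 = 7287 (decimal)
Compute 7366 - 7287 = 79
79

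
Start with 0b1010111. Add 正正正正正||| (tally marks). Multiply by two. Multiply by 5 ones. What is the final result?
Convert 0b1010111 (binary) → 64 + 16 + 4 + 2 + 1 = 87 (decimal)
Start: 87
Convert 正正正正正||| (tally marks) → 5 + 5 + 5 + 5 + 5 + 3 = 28 (decimal)
87 + 28 = 115
Convert two (English words) → 2 (decimal)
115 × 2 = 230
Convert 5 ones (place-value notation) → 5 (decimal)
230 × 5 = 1150
1150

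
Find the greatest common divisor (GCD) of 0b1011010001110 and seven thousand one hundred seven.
Convert 0b1011010001110 (binary) → 4096 + 1024 + 512 + 128 + 8 + 4 + 2 = 5774 (decimal)
Convert seven thousand one hundred seven (English words) → 7×1000 + 1×100 + 7 = 7107 (decimal)
Compute gcd(5774, 7107) = 1
1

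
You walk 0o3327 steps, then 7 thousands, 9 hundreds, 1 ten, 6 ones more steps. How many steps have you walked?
Convert 0o3327 (octal) → 3×512 + 3×64 + 2×8 + 7 = 1751 (decimal)
Convert 7 thousands, 9 hundreds, 1 ten, 6 ones (place-value notation) → 7×1000 + 9×100 + 1×10 + 6 = 7916 (decimal)
Compute 1751 + 7916 = 9667
9667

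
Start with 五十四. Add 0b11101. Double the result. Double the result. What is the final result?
Convert 五十四 (Chinese numeral) → 5×10 + 4 = 54 (decimal)
Start: 54
Convert 0b11101 (binary) → 16 + 8 + 4 + 1 = 29 (decimal)
54 + 29 = 83
83 × 2 = 166
166 × 2 = 332
332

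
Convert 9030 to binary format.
Convert 9030 (decimal) → 9030 = 8192 + 512 + 256 + 64 + 4 + 2 → 0b10001101000110 (binary)
0b10001101000110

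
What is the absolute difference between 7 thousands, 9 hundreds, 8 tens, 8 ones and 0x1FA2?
Convert 7 thousands, 9 hundreds, 8 tens, 8 ones (place-value notation) → 7×1000 + 9×100 + 8×10 + 8 = 7988 (decimal)
Convert 0x1FA2 (hexadecimal) → 1×4096 + 15×256 + 10×16 + 2 = 8098 (decimal)
Compute |7988 - 8098| = 110
110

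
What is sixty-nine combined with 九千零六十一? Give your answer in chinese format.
Convert sixty-nine (English words) → 69 (decimal)
Convert 九千零六十一 (Chinese numeral) → 9×1000 + 6×10 + 1 = 9061 (decimal)
Compute 69 + 9061 = 9130
Convert 9130 (decimal) → 9130 = 9×1000 + 1×100 + 3×10 → 九千一百三十 (Chinese numeral)
九千一百三十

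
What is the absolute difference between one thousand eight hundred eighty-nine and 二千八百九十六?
Convert one thousand eight hundred eighty-nine (English words) → 1×1000 + 8×100 + 89 = 1889 (decimal)
Convert 二千八百九十六 (Chinese numeral) → 2×1000 + 8×100 + 9×10 + 6 = 2896 (decimal)
Compute |1889 - 2896| = 1007
1007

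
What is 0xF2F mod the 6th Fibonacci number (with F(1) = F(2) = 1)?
Convert 0xF2F (hexadecimal) → 15×256 + 2×16 + 15 = 3887 (decimal)
Convert the 6th Fibonacci number (with F(1) = F(2) = 1) (Fibonacci index) → 1, 1, 2, 3, 5, 8 → 8 (decimal)
Compute 3887 mod 8 = 7
7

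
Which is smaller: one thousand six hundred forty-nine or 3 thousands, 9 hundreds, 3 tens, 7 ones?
Convert one thousand six hundred forty-nine (English words) → 1×1000 + 6×100 + 49 = 1649 (decimal)
Convert 3 thousands, 9 hundreds, 3 tens, 7 ones (place-value notation) → 3×1000 + 9×100 + 3×10 + 7 = 3937 (decimal)
Compare 1649 vs 3937: smaller = 1649
1649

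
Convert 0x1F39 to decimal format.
Convert 0x1F39 (hexadecimal) → 1×4096 + 15×256 + 3×16 + 9 = 7993 (decimal)
7993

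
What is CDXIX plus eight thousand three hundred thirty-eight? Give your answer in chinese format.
Convert CDXIX (Roman numeral) → 400 + 10 + 9 = 419 (decimal)
Convert eight thousand three hundred thirty-eight (English words) → 8×1000 + 3×100 + 38 = 8338 (decimal)
Compute 419 + 8338 = 8757
Convert 8757 (decimal) → 8757 = 8×1000 + 7×100 + 5×10 + 7 → 八千七百五十七 (Chinese numeral)
八千七百五十七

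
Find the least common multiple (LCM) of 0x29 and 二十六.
Convert 0x29 (hexadecimal) → 2×16 + 9 = 41 (decimal)
Convert 二十六 (Chinese numeral) → 2×10 + 6 = 26 (decimal)
Compute lcm(41, 26) = 1066
1066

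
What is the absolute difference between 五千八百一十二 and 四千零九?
Convert 五千八百一十二 (Chinese numeral) → 5×1000 + 8×100 + 1×10 + 2 = 5812 (decimal)
Convert 四千零九 (Chinese numeral) → 4×1000 + 9 = 4009 (decimal)
Compute |5812 - 4009| = 1803
1803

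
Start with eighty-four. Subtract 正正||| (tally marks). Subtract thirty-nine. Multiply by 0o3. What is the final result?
Convert eighty-four (English words) → 84 (decimal)
Start: 84
Convert 正正||| (tally marks) → 5 + 5 + 3 = 13 (decimal)
84 - 13 = 71
Convert thirty-nine (English words) → 39 (decimal)
71 - 39 = 32
Convert 0o3 (octal) → 3 (decimal)
32 × 3 = 96
96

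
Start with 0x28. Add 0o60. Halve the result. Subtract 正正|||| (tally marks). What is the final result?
Convert 0x28 (hexadecimal) → 2×16 + 8 = 40 (decimal)
Start: 40
Convert 0o60 (octal) → 6×8 = 48 (decimal)
40 + 48 = 88
88 ÷ 2 = 44
Convert 正正|||| (tally marks) → 5 + 5 + 4 = 14 (decimal)
44 - 14 = 30
30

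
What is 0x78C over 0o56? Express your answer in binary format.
Convert 0x78C (hexadecimal) → 7×256 + 8×16 + 12 = 1932 (decimal)
Convert 0o56 (octal) → 5×8 + 6 = 46 (decimal)
Compute 1932 ÷ 46 = 42
Convert 42 (decimal) → 42 = 32 + 8 + 2 → 0b101010 (binary)
0b101010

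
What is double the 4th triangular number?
The 4th triangular number = 4×5/2 = 10
Compute 10 × 2 = 20
20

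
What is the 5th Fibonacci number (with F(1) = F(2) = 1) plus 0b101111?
The 5th Fibonacci number (with F(1) = F(2) = 1): 1, 1, 2, 3, 5 → 5
Convert 0b101111 (binary) → 32 + 8 + 4 + 2 + 1 = 47 (decimal)
Compute 5 + 47 = 52
52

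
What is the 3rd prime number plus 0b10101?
The 3rd prime number = 5
Convert 0b10101 (binary) → 16 + 4 + 1 = 21 (decimal)
Compute 5 + 21 = 26
26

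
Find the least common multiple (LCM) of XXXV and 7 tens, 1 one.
Convert XXXV (Roman numeral) → 10 + 10 + 10 + 5 = 35 (decimal)
Convert 7 tens, 1 one (place-value notation) → 7×10 + 1 = 71 (decimal)
Compute lcm(35, 71) = 2485
2485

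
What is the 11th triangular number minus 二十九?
The 11th triangular number = 11×12/2 = 66
Convert 二十九 (Chinese numeral) → 2×10 + 9 = 29 (decimal)
Compute 66 - 29 = 37
37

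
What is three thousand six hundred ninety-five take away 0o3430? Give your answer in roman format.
Convert three thousand six hundred ninety-five (English words) → 3×1000 + 6×100 + 95 = 3695 (decimal)
Convert 0o3430 (octal) → 3×512 + 4×64 + 3×8 = 1816 (decimal)
Compute 3695 - 1816 = 1879
Convert 1879 (decimal) → 1879 = 1000 + 500 + 100 + 100 + 100 + 50 + 10 + 10 + 9 → MDCCCLXXIX (Roman numeral)
MDCCCLXXIX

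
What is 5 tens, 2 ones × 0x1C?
Convert 5 tens, 2 ones (place-value notation) → 5×10 + 2 = 52 (decimal)
Convert 0x1C (hexadecimal) → 1×16 + 12 = 28 (decimal)
Compute 52 × 28 = 1456
1456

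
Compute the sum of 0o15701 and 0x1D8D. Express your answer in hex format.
Convert 0o15701 (octal) → 1×4096 + 5×512 + 7×64 + 1 = 7105 (decimal)
Convert 0x1D8D (hexadecimal) → 1×4096 + 13×256 + 8×16 + 13 = 7565 (decimal)
Compute 7105 + 7565 = 14670
Convert 14670 (decimal) → 14670 = 3×4096 + 9×256 + 4×16 + 14 → 0x394E (hexadecimal)
0x394E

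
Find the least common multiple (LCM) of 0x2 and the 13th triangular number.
Convert 0x2 (hexadecimal) → 2 (decimal)
Convert the 13th triangular number (triangular index) → 13×14/2 = 91 (decimal)
Compute lcm(2, 91) = 182
182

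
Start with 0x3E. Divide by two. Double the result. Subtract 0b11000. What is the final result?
Convert 0x3E (hexadecimal) → 3×16 + 14 = 62 (decimal)
Start: 62
Convert two (English words) → 2 (decimal)
62 ÷ 2 = 31
31 × 2 = 62
Convert 0b11000 (binary) → 16 + 8 = 24 (decimal)
62 - 24 = 38
38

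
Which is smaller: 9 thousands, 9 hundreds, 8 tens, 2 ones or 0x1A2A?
Convert 9 thousands, 9 hundreds, 8 tens, 2 ones (place-value notation) → 9×1000 + 9×100 + 8×10 + 2 = 9982 (decimal)
Convert 0x1A2A (hexadecimal) → 1×4096 + 10×256 + 2×16 + 10 = 6698 (decimal)
Compare 9982 vs 6698: smaller = 6698
6698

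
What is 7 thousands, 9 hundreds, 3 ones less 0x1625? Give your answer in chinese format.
Convert 7 thousands, 9 hundreds, 3 ones (place-value notation) → 7×1000 + 9×100 + 3 = 7903 (decimal)
Convert 0x1625 (hexadecimal) → 1×4096 + 6×256 + 2×16 + 5 = 5669 (decimal)
Compute 7903 - 5669 = 2234
Convert 2234 (decimal) → 2234 = 2×1000 + 2×100 + 3×10 + 4 → 二千二百三十四 (Chinese numeral)
二千二百三十四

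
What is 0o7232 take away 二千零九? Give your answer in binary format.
Convert 0o7232 (octal) → 7×512 + 2×64 + 3×8 + 2 = 3738 (decimal)
Convert 二千零九 (Chinese numeral) → 2×1000 + 9 = 2009 (decimal)
Compute 3738 - 2009 = 1729
Convert 1729 (decimal) → 1729 = 1024 + 512 + 128 + 64 + 1 → 0b11011000001 (binary)
0b11011000001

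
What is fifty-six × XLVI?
Convert fifty-six (English words) → 56 (decimal)
Convert XLVI (Roman numeral) → 40 + 5 + 1 = 46 (decimal)
Compute 56 × 46 = 2576
2576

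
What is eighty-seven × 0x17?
Convert eighty-seven (English words) → 87 (decimal)
Convert 0x17 (hexadecimal) → 1×16 + 7 = 23 (decimal)
Compute 87 × 23 = 2001
2001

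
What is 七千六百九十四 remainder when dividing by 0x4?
Convert 七千六百九十四 (Chinese numeral) → 7×1000 + 6×100 + 9×10 + 4 = 7694 (decimal)
Convert 0x4 (hexadecimal) → 4 (decimal)
Compute 7694 mod 4 = 2
2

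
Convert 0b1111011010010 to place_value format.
Convert 0b1111011010010 (binary) → 4096 + 2048 + 1024 + 512 + 128 + 64 + 16 + 2 = 7890 (decimal)
Convert 7890 (decimal) → 7890 = 7×1000 + 8×100 + 9×10 → 7 thousands, 8 hundreds, 9 tens (place-value notation)
7 thousands, 8 hundreds, 9 tens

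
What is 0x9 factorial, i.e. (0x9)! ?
Convert 0x9 (hexadecimal) → 9 (decimal)
Compute 9! = 362880
362880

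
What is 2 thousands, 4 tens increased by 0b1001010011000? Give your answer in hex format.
Convert 2 thousands, 4 tens (place-value notation) → 2×1000 + 4×10 = 2040 (decimal)
Convert 0b1001010011000 (binary) → 4096 + 512 + 128 + 16 + 8 = 4760 (decimal)
Compute 2040 + 4760 = 6800
Convert 6800 (decimal) → 6800 = 1×4096 + 10×256 + 9×16 → 0x1A90 (hexadecimal)
0x1A90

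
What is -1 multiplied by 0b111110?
Convert 0b111110 (binary) → 32 + 16 + 8 + 4 + 2 = 62 (decimal)
Compute -1 × 62 = -62
-62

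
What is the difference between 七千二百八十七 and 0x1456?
Convert 七千二百八十七 (Chinese numeral) → 7×1000 + 2×100 + 8×10 + 7 = 7287 (decimal)
Convert 0x1456 (hexadecimal) → 1×4096 + 4×256 + 5×16 + 6 = 5206 (decimal)
Difference: |7287 - 5206| = 2081
2081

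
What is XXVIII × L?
Convert XXVIII (Roman numeral) → 10 + 10 + 5 + 1 + 1 + 1 = 28 (decimal)
Convert L (Roman numeral) → 50 (decimal)
Compute 28 × 50 = 1400
1400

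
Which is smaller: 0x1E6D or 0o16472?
Convert 0x1E6D (hexadecimal) → 1×4096 + 14×256 + 6×16 + 13 = 7789 (decimal)
Convert 0o16472 (octal) → 1×4096 + 6×512 + 4×64 + 7×8 + 2 = 7482 (decimal)
Compare 7789 vs 7482: smaller = 7482
7482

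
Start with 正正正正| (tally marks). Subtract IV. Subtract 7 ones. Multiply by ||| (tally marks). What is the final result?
Convert 正正正正| (tally marks) → 5 + 5 + 5 + 5 + 1 = 21 (decimal)
Start: 21
Convert IV (Roman numeral) → 4 (decimal)
21 - 4 = 17
Convert 7 ones (place-value notation) → 7 (decimal)
17 - 7 = 10
Convert ||| (tally marks) → 3 (decimal)
10 × 3 = 30
30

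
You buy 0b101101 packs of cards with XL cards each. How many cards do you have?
Convert XL (Roman numeral) → 40 (decimal)
Convert 0b101101 (binary) → 32 + 8 + 4 + 1 = 45 (decimal)
Compute 40 × 45 = 1800
1800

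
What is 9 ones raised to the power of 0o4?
Convert 9 ones (place-value notation) → 9 (decimal)
Convert 0o4 (octal) → 4 (decimal)
Compute 9 ^ 4 = 6561
6561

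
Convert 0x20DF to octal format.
Convert 0x20DF (hexadecimal) → 2×4096 + 13×16 + 15 = 8415 (decimal)
Convert 8415 (decimal) → 8415 = 2×4096 + 3×64 + 3×8 + 7 → 0o20337 (octal)
0o20337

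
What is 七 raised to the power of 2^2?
Convert 七 (Chinese numeral) → 7 (decimal)
Convert 2^2 (power) → 4 (decimal)
Compute 7 ^ 4 = 2401
2401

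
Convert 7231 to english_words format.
Convert 7231 (decimal) → 7231 = 7×1000 + 2×100 + 31 → seven thousand two hundred thirty-one (English words)
seven thousand two hundred thirty-one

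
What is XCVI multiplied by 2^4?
Convert XCVI (Roman numeral) → 90 + 5 + 1 = 96 (decimal)
Convert 2^4 (power) → 16 (decimal)
Compute 96 × 16 = 1536
1536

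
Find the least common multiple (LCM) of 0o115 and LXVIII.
Convert 0o115 (octal) → 1×64 + 1×8 + 5 = 77 (decimal)
Convert LXVIII (Roman numeral) → 50 + 10 + 5 + 1 + 1 + 1 = 68 (decimal)
Compute lcm(77, 68) = 5236
5236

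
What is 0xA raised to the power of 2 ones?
Convert 0xA (hexadecimal) → 10 (decimal)
Convert 2 ones (place-value notation) → 2 (decimal)
Compute 10 ^ 2 = 100
100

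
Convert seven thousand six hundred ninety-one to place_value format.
Convert seven thousand six hundred ninety-one (English words) → 7×1000 + 6×100 + 91 = 7691 (decimal)
Convert 7691 (decimal) → 7691 = 7×1000 + 6×100 + 9×10 + 1 → 7 thousands, 6 hundreds, 9 tens, 1 one (place-value notation)
7 thousands, 6 hundreds, 9 tens, 1 one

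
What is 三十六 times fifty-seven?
Convert 三十六 (Chinese numeral) → 3×10 + 6 = 36 (decimal)
Convert fifty-seven (English words) → 57 (decimal)
Compute 36 × 57 = 2052
2052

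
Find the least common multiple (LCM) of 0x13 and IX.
Convert 0x13 (hexadecimal) → 1×16 + 3 = 19 (decimal)
Convert IX (Roman numeral) → 9 (decimal)
Compute lcm(19, 9) = 171
171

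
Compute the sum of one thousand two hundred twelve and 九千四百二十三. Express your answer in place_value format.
Convert one thousand two hundred twelve (English words) → 1×1000 + 2×100 + 12 = 1212 (decimal)
Convert 九千四百二十三 (Chinese numeral) → 9×1000 + 4×100 + 2×10 + 3 = 9423 (decimal)
Compute 1212 + 9423 = 10635
Convert 10635 (decimal) → 10635 = 10×1000 + 6×100 + 3×10 + 5 → 10 thousands, 6 hundreds, 3 tens, 5 ones (place-value notation)
10 thousands, 6 hundreds, 3 tens, 5 ones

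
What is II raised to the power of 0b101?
Convert II (Roman numeral) → 1 + 1 = 2 (decimal)
Convert 0b101 (binary) → 4 + 1 = 5 (decimal)
Compute 2 ^ 5 = 32
32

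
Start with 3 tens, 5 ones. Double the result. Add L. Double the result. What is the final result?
Convert 3 tens, 5 ones (place-value notation) → 3×10 + 5 = 35 (decimal)
Start: 35
35 × 2 = 70
Convert L (Roman numeral) → 50 (decimal)
70 + 50 = 120
120 × 2 = 240
240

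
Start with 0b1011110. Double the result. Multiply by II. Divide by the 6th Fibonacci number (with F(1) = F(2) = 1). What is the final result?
Convert 0b1011110 (binary) → 64 + 16 + 8 + 4 + 2 = 94 (decimal)
Start: 94
94 × 2 = 188
Convert II (Roman numeral) → 1 + 1 = 2 (decimal)
188 × 2 = 376
Convert the 6th Fibonacci number (with F(1) = F(2) = 1) (Fibonacci index) → 1, 1, 2, 3, 5, 8 → 8 (decimal)
376 ÷ 8 = 47
47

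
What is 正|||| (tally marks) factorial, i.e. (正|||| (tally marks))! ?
Convert 正|||| (tally marks) → 5 + 4 = 9 (decimal)
Compute 9! = 362880
362880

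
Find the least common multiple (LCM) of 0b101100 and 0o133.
Convert 0b101100 (binary) → 32 + 8 + 4 = 44 (decimal)
Convert 0o133 (octal) → 1×64 + 3×8 + 3 = 91 (decimal)
Compute lcm(44, 91) = 4004
4004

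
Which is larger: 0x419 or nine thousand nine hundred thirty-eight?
Convert 0x419 (hexadecimal) → 4×256 + 1×16 + 9 = 1049 (decimal)
Convert nine thousand nine hundred thirty-eight (English words) → 9×1000 + 9×100 + 38 = 9938 (decimal)
Compare 1049 vs 9938: larger = 9938
9938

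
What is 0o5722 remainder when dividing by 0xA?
Convert 0o5722 (octal) → 5×512 + 7×64 + 2×8 + 2 = 3026 (decimal)
Convert 0xA (hexadecimal) → 10 (decimal)
Compute 3026 mod 10 = 6
6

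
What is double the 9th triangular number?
The 9th triangular number = 9×10/2 = 45
Compute 45 × 2 = 90
90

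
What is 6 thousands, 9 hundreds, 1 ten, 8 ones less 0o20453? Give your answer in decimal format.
Convert 6 thousands, 9 hundreds, 1 ten, 8 ones (place-value notation) → 6×1000 + 9×100 + 1×10 + 8 = 6918 (decimal)
Convert 0o20453 (octal) → 2×4096 + 4×64 + 5×8 + 3 = 8491 (decimal)
Compute 6918 - 8491 = -1573
-1573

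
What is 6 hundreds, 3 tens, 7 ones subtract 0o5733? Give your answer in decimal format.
Convert 6 hundreds, 3 tens, 7 ones (place-value notation) → 6×100 + 3×10 + 7 = 637 (decimal)
Convert 0o5733 (octal) → 5×512 + 7×64 + 3×8 + 3 = 3035 (decimal)
Compute 637 - 3035 = -2398
-2398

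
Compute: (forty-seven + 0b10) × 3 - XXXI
Convert forty-seven (English words) → 47 (decimal)
Convert 0b10 (binary) → 2 (decimal)
Convert XXXI (Roman numeral) → 10 + 10 + 10 + 1 = 31 (decimal)
Expression in decimal: (47 + 2) × 3 - 31
Parentheses first: 47 + 2 = 49
Multiply: 49 × 3 = 147
Subtract: 147 - 31 = 116
116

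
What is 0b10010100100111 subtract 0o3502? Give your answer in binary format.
Convert 0b10010100100111 (binary) → 8192 + 1024 + 256 + 32 + 4 + 2 + 1 = 9511 (decimal)
Convert 0o3502 (octal) → 3×512 + 5×64 + 2 = 1858 (decimal)
Compute 9511 - 1858 = 7653
Convert 7653 (decimal) → 7653 = 4096 + 2048 + 1024 + 256 + 128 + 64 + 32 + 4 + 1 → 0b1110111100101 (binary)
0b1110111100101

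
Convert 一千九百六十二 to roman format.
Convert 一千九百六十二 (Chinese numeral) → 1×1000 + 9×100 + 6×10 + 2 = 1962 (decimal)
Convert 1962 (decimal) → 1962 = 1000 + 900 + 50 + 10 + 1 + 1 → MCMLXII (Roman numeral)
MCMLXII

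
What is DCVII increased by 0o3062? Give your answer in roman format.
Convert DCVII (Roman numeral) → 500 + 100 + 5 + 1 + 1 = 607 (decimal)
Convert 0o3062 (octal) → 3×512 + 6×8 + 2 = 1586 (decimal)
Compute 607 + 1586 = 2193
Convert 2193 (decimal) → 2193 = 1000 + 1000 + 100 + 90 + 1 + 1 + 1 → MMCXCIII (Roman numeral)
MMCXCIII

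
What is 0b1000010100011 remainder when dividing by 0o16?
Convert 0b1000010100011 (binary) → 4096 + 128 + 32 + 2 + 1 = 4259 (decimal)
Convert 0o16 (octal) → 1×8 + 6 = 14 (decimal)
Compute 4259 mod 14 = 3
3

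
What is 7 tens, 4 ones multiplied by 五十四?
Convert 7 tens, 4 ones (place-value notation) → 7×10 + 4 = 74 (decimal)
Convert 五十四 (Chinese numeral) → 5×10 + 4 = 54 (decimal)
Compute 74 × 54 = 3996
3996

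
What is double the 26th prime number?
The 26th prime number = 101
Compute 101 × 2 = 202
202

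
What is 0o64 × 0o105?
Convert 0o64 (octal) → 6×8 + 4 = 52 (decimal)
Convert 0o105 (octal) → 1×64 + 5 = 69 (decimal)
Compute 52 × 69 = 3588
3588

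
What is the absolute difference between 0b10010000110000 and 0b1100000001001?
Convert 0b10010000110000 (binary) → 8192 + 1024 + 32 + 16 = 9264 (decimal)
Convert 0b1100000001001 (binary) → 4096 + 2048 + 8 + 1 = 6153 (decimal)
Compute |9264 - 6153| = 3111
3111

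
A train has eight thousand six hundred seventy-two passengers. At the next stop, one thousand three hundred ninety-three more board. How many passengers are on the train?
Convert eight thousand six hundred seventy-two (English words) → 8×1000 + 6×100 + 72 = 8672 (decimal)
Convert one thousand three hundred ninety-three (English words) → 1×1000 + 3×100 + 93 = 1393 (decimal)
Compute 8672 + 1393 = 10065
10065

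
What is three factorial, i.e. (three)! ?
Convert three (English words) → 3 (decimal)
Compute 3! = 6
6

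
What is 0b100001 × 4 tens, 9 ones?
Convert 0b100001 (binary) → 32 + 1 = 33 (decimal)
Convert 4 tens, 9 ones (place-value notation) → 4×10 + 9 = 49 (decimal)
Compute 33 × 49 = 1617
1617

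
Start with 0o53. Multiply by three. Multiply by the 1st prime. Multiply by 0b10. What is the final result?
Convert 0o53 (octal) → 5×8 + 3 = 43 (decimal)
Start: 43
Convert three (English words) → 3 (decimal)
43 × 3 = 129
Convert the 1st prime (prime index) → 2 (decimal)
129 × 2 = 258
Convert 0b10 (binary) → 2 (decimal)
258 × 2 = 516
516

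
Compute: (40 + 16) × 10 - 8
Parentheses first: 40 + 16 = 56
Multiply: 56 × 10 = 560
Subtract: 560 - 8 = 552
552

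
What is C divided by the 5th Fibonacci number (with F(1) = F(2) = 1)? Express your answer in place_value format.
Convert C (Roman numeral) → 100 (decimal)
Convert the 5th Fibonacci number (with F(1) = F(2) = 1) (Fibonacci index) → 1, 1, 2, 3, 5 → 5 (decimal)
Compute 100 ÷ 5 = 20
Convert 20 (decimal) → 20 = 2×10 → 2 tens (place-value notation)
2 tens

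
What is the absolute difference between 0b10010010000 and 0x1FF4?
Convert 0b10010010000 (binary) → 1024 + 128 + 16 = 1168 (decimal)
Convert 0x1FF4 (hexadecimal) → 1×4096 + 15×256 + 15×16 + 4 = 8180 (decimal)
Compute |1168 - 8180| = 7012
7012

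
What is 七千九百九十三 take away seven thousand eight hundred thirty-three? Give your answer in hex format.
Convert 七千九百九十三 (Chinese numeral) → 7×1000 + 9×100 + 9×10 + 3 = 7993 (decimal)
Convert seven thousand eight hundred thirty-three (English words) → 7×1000 + 8×100 + 33 = 7833 (decimal)
Compute 7993 - 7833 = 160
Convert 160 (decimal) → 160 = 10×16 → 0xA0 (hexadecimal)
0xA0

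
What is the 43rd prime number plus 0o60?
The 43rd prime number = 191
Convert 0o60 (octal) → 6×8 = 48 (decimal)
Compute 191 + 48 = 239
239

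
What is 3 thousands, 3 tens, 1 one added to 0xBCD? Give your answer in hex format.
Convert 3 thousands, 3 tens, 1 one (place-value notation) → 3×1000 + 3×10 + 1 = 3031 (decimal)
Convert 0xBCD (hexadecimal) → 11×256 + 12×16 + 13 = 3021 (decimal)
Compute 3031 + 3021 = 6052
Convert 6052 (decimal) → 6052 = 1×4096 + 7×256 + 10×16 + 4 → 0x17A4 (hexadecimal)
0x17A4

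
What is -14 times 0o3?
Convert 0o3 (octal) → 3 (decimal)
Compute -14 × 3 = -42
-42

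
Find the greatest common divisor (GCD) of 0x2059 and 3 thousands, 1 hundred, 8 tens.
Convert 0x2059 (hexadecimal) → 2×4096 + 5×16 + 9 = 8281 (decimal)
Convert 3 thousands, 1 hundred, 8 tens (place-value notation) → 3×1000 + 1×100 + 8×10 = 3180 (decimal)
Compute gcd(8281, 3180) = 1
1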